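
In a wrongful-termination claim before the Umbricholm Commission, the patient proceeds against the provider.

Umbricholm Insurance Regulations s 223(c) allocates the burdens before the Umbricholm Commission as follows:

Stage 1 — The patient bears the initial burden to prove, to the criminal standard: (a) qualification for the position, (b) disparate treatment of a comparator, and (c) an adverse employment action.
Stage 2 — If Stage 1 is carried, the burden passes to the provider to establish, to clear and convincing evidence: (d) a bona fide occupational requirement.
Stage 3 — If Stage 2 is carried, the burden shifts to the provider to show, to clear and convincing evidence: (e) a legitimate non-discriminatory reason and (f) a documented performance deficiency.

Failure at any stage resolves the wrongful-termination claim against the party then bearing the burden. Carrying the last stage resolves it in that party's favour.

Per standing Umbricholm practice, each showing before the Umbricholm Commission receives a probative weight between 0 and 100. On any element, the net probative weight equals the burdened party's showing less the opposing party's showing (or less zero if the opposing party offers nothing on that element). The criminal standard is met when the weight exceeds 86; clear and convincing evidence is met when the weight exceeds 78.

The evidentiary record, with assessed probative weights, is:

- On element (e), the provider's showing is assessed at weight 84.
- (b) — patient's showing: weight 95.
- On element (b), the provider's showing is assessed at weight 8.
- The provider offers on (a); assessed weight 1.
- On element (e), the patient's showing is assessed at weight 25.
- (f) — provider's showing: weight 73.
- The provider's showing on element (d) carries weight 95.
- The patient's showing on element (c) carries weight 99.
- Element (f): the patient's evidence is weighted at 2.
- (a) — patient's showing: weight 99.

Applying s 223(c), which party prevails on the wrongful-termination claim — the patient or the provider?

patient

Stage 1 — burden on patient; standard: the criminal standard (weight exceeds 86).
    (a): 99 − 1 = 98 > 86 [met]
    (b): 95 − 8 = 87 > 86 [met]
    (c): 99 > 86 [met]
  Stage 1 is satisfied; the onus moves to the provider.
Stage 2 — burden on provider; standard: clear and convincing evidence (weight exceeds 78).
    (d): 95 > 78 [met]
  Stage 2 carried; the burden remains with the provider.
Stage 3 — burden on provider; standard: clear and convincing evidence (weight exceeds 78).
    (e): 84 − 25 = 59 ≤ 78 [not met]
    (f): 73 − 2 = 71 ≤ 78 [not met]
  Not every element is met, so the provider fails to carry Stage 3.
So the patient prevails.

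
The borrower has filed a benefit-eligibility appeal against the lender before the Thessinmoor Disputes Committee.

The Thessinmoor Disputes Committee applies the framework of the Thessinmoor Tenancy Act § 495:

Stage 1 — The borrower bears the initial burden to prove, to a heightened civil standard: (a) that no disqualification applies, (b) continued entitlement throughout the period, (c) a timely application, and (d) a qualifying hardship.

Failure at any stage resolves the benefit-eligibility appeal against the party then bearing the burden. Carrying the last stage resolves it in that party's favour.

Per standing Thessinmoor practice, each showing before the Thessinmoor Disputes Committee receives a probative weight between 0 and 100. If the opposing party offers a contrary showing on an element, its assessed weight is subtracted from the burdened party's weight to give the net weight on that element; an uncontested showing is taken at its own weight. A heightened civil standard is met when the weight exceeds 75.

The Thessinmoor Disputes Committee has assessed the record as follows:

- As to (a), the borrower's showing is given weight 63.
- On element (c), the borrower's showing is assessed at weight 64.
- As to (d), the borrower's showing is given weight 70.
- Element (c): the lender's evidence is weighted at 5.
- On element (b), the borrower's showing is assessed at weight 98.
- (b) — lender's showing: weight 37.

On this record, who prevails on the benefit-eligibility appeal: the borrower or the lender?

Stage 1 — burden on borrower; standard: a heightened civil standard (weight exceeds 75).
    (a): 63 ≤ 75 [not met]
    (b): 98 − 37 = 61 ≤ 75 [not met]
    (c): 64 − 5 = 59 ≤ 75 [not met]
    (d): 70 ≤ 75 [not met]
  Stage 1 not carried; the borrower fails its burden.
The lender prevails.

lender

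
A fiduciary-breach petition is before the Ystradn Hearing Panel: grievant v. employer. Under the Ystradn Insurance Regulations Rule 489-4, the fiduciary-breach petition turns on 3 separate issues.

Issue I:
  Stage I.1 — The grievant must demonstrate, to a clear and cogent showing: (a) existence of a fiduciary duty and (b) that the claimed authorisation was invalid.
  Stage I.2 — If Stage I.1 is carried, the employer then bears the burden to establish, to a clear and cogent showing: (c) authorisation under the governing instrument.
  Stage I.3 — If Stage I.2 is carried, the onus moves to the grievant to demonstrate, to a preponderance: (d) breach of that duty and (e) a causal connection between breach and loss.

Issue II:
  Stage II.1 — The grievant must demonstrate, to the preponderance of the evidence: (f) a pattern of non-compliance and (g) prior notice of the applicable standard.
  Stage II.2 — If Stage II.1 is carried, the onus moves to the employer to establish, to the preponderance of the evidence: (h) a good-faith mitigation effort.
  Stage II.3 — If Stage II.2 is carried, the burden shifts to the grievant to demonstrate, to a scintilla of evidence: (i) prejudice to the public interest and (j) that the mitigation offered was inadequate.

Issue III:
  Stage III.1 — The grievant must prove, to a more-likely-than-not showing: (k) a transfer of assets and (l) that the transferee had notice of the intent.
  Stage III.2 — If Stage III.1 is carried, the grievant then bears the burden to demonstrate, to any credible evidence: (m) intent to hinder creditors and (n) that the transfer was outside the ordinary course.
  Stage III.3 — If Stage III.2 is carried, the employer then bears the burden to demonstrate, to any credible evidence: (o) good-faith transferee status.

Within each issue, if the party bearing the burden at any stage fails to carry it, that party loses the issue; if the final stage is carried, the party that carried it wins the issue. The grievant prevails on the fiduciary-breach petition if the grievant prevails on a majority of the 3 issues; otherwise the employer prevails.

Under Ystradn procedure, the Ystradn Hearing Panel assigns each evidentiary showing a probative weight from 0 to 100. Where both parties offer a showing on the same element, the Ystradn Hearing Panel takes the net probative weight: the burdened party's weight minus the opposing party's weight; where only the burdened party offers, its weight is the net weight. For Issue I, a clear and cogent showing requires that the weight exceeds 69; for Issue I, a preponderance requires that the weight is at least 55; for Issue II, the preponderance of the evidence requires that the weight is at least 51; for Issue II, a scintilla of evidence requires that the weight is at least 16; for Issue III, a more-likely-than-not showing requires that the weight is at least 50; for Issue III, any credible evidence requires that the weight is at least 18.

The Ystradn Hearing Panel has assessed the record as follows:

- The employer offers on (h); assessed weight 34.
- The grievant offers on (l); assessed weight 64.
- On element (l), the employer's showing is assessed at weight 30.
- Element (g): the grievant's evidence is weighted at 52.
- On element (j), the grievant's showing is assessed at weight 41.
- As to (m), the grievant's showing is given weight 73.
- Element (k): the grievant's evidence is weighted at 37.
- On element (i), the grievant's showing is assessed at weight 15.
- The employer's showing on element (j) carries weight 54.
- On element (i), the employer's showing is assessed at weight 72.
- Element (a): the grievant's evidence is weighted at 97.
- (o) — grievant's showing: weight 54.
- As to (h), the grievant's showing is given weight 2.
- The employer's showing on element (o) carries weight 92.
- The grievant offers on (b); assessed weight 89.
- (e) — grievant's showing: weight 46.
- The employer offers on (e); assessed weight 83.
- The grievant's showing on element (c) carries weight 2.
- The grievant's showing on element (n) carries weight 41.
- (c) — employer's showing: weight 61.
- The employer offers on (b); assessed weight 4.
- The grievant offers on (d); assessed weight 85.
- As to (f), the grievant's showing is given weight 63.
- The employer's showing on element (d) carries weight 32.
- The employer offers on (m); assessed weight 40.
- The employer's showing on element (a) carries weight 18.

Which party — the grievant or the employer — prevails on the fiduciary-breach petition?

grievant

— Issue I —
Stage I.1 (grievant, a clear and cogent showing, weight exceeds 69): (a) net 97−18=79 > 69 — meets; (b) net 89−4=85 > 69 — meets.
  The grievant carries Stage I.1; the employer now bears the burden.
Stage I.2 (employer, a clear and cogent showing, weight exceeds 69): (c) net 61−2=59 ≤ 69 — fails.
  Not every element is met, so the employer fails to carry Stage I.2.
The analysis ends at Stage I.2; the grievant prevails on this issue.
— Issue II —
Stage II.1 — burden on grievant; standard: the preponderance of the evidence (weight is at least 51).
    (f): 63 ≥ 51 [met]
    (g): 52 ≥ 51 [met]
  Stage II.1 is satisfied; the onus moves to the employer.
Stage II.2 — burden on employer; standard: the preponderance of the evidence (weight is at least 51).
    (h): 34 − 2 = 32 < 51 [not met]
  Stage II.2 not carried; the employer fails its burden.
So the grievant prevails on this issue.
— Issue III —
At Stage III.1 the grievant must meet a more-likely-than-not showing (weight is at least 50): on (k) the weight is 37, < 50, so (k) does not meet the standard; on (l) the weight is 64 less the opposing 30 gives net 34, which does not reach 50, so (l) does not meet the standard.
  The grievant does not carry Stage III.1.
So the employer prevails on this issue.
Per-issue: Issue I → grievant; Issue II → grievant; Issue III → employer. The grievant must prevail on a majority of issues; overall, the grievant prevails.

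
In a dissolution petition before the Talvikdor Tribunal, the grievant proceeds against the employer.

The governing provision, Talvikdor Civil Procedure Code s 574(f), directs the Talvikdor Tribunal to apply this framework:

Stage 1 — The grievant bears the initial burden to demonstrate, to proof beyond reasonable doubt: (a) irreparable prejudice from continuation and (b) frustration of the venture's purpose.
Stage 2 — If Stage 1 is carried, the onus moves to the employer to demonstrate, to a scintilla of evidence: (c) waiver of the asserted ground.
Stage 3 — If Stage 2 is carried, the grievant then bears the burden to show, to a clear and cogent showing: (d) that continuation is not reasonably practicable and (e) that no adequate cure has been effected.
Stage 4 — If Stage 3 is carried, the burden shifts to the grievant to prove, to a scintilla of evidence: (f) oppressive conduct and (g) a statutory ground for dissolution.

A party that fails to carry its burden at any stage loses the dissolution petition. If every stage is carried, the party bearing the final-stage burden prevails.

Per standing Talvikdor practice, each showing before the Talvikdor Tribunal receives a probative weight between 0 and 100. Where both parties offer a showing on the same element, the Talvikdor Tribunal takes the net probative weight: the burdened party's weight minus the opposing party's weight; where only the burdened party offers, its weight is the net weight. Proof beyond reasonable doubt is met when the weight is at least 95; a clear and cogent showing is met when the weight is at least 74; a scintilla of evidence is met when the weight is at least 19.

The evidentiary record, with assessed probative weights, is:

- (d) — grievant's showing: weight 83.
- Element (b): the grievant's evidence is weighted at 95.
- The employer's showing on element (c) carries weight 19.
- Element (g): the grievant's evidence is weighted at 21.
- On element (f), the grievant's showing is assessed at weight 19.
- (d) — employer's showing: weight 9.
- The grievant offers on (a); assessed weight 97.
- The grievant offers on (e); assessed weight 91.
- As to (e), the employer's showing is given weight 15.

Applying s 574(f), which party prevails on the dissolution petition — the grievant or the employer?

At Stage 1 the grievant must meet proof beyond reasonable doubt (weight is at least 95): on (a) the weight is 97, ≥ 95, so (a) meets the standard; on (b) the weight is 95, which does reach 95, so (b) meets the standard.
  Stage 1 carried; the burden shifts to the employer.
At Stage 2 the employer must meet a scintilla of evidence (weight is at least 19): on (c) the weight is 19, ≥ 19, so (c) meets the standard.
  Stage 2 carried; the burden shifts to the grievant.
At Stage 3 the grievant must meet a clear and cogent showing (weight is at least 74): on (d) the weight is 83 less the opposing 9 gives net 74, which does reach 74, so (d) meets the standard; on (e) the weight is 91 less the opposing 15 gives net 76, ≥ 74, so (e) meets the standard.
  Stage 3 carried; the burden remains with the grievant.
At Stage 4 the grievant must meet a scintilla of evidence (weight is at least 19): on (f) the weight is 19, ≥ 19, so (f) meets the standard; on (g) the weight is 21, which does reach 19, so (g) meets the standard.
  All elements met at the final stage.
All stages carried — the grievant prevails.

grievant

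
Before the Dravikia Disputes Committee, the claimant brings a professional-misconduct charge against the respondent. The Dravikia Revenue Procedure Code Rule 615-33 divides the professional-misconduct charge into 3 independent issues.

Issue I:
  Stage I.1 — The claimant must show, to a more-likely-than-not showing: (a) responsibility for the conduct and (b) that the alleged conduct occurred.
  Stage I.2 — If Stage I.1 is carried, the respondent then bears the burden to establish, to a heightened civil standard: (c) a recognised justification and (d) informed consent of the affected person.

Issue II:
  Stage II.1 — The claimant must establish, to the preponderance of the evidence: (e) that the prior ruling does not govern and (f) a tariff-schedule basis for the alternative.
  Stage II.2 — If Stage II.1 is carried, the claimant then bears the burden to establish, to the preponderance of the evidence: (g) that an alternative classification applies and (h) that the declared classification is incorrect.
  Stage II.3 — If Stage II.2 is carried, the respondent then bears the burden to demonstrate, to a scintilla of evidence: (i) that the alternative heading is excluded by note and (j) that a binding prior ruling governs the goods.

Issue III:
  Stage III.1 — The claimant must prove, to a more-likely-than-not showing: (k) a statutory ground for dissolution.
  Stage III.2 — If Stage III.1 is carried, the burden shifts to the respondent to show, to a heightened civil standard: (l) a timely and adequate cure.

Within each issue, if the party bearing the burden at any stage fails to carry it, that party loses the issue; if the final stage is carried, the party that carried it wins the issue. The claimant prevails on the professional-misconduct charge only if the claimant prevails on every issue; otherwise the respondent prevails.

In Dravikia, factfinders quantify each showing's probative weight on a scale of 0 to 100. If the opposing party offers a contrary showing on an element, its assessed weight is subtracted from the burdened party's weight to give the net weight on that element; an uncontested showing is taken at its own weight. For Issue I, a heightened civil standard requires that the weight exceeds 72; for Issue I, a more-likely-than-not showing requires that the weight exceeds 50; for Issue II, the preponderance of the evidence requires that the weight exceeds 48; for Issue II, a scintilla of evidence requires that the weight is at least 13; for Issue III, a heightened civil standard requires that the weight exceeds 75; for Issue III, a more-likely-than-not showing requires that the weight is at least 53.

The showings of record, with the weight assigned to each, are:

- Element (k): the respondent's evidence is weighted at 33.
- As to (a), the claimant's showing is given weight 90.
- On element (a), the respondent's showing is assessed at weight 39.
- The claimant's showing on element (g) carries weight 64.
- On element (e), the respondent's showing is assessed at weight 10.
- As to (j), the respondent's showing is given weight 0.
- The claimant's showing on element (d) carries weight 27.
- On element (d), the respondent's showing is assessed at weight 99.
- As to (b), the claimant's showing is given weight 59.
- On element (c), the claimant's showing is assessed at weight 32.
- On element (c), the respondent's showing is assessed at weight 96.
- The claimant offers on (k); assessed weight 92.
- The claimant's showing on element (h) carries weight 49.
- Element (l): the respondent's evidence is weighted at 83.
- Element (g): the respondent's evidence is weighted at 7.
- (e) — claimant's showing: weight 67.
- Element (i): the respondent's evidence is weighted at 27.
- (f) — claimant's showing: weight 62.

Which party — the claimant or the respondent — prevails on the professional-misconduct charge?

— Issue I —
At Stage I.1 the claimant must meet a more-likely-than-not showing (weight exceeds 50): on (a) the weight is 90 less the opposing 39 gives net 51, which does exceed 50, so (a) meets the standard; on (b) the weight is 59, which does exceed 50, so (b) meets the standard.
  Stage I.1 carried; the burden shifts to the respondent.
At Stage I.2 the respondent must meet a heightened civil standard (weight exceeds 72): on (c) the weight is 96 less the opposing 32 gives net 64, ≤ 72, so (c) does not meet the standard; on (d) the weight is 99 less the opposing 27 gives net 72, ≤ 72, so (d) does not meet the standard.
  Not every element is met, so the respondent fails to carry Stage I.2.
The analysis ends at Stage I.2; the claimant prevails on this issue.
— Issue II —
Stage II.1 — burden on claimant; standard: the preponderance of the evidence (weight exceeds 48).
    (e): 67 − 10 = 57 > 48 [met]
    (f): 62 > 48 [met]
  All elements met. The claimant retains the burden for Stage II.2.
Stage II.2 — burden on claimant; standard: the preponderance of the evidence (weight exceeds 48).
    (g): 64 − 7 = 57 > 48 [met]
    (h): 49 > 48 [met]
  The claimant carries Stage II.2; the respondent now bears the burden.
Stage II.3 — burden on respondent; standard: a scintilla of evidence (weight is at least 13).
    (i): 27 ≥ 13 [met]
    (j): 0 < 13 [not met]
  The respondent does not carry Stage II.3.
The analysis ends at Stage II.3; the claimant prevails on this issue.
— Issue III —
Stage III.1 — burden on claimant; standard: a more-likely-than-not showing (weight is at least 53).
    (k): 92 − 33 = 59 ≥ 53 [met]
  Stage III.1 carried; the burden shifts to the respondent.
Stage III.2 — burden on respondent; standard: a heightened civil standard (weight exceeds 75).
    (l): 83 > 75 [met]
  All elements met at the final stage.
With every stage satisfied, the respondent prevails on this issue.
Per-issue: Issue I → claimant; Issue II → claimant; Issue III → respondent. The claimant must prevail on every issue; overall, the respondent prevails.

respondent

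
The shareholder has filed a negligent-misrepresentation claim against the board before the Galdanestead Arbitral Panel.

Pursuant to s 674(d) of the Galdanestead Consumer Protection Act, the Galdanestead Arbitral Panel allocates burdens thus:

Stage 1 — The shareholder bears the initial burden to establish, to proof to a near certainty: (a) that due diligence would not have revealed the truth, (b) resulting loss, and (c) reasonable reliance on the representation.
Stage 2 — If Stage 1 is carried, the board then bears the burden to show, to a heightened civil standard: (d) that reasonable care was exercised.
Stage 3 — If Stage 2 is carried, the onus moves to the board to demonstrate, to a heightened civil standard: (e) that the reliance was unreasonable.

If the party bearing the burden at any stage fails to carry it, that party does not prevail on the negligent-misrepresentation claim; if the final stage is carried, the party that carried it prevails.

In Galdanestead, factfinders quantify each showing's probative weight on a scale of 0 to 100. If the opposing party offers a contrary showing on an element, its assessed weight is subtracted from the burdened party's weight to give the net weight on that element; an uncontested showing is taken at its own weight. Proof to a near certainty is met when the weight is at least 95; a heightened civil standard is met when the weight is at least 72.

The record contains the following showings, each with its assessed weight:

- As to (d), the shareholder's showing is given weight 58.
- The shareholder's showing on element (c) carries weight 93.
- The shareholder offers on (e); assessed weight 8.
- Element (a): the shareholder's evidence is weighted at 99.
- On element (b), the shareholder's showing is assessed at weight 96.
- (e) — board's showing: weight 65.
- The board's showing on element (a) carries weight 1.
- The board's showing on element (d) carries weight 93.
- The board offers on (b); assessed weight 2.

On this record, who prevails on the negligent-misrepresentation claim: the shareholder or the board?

board

Stage 1 (shareholder, proof to a near certainty, weight is at least 95): (a) net 99−1=98 ≥ 95 — meets; (b) net 96−2=94 < 95 — fails; (c) 93 < 95 — fails.
  Stage 1 not carried; the shareholder fails its burden.
The board prevails.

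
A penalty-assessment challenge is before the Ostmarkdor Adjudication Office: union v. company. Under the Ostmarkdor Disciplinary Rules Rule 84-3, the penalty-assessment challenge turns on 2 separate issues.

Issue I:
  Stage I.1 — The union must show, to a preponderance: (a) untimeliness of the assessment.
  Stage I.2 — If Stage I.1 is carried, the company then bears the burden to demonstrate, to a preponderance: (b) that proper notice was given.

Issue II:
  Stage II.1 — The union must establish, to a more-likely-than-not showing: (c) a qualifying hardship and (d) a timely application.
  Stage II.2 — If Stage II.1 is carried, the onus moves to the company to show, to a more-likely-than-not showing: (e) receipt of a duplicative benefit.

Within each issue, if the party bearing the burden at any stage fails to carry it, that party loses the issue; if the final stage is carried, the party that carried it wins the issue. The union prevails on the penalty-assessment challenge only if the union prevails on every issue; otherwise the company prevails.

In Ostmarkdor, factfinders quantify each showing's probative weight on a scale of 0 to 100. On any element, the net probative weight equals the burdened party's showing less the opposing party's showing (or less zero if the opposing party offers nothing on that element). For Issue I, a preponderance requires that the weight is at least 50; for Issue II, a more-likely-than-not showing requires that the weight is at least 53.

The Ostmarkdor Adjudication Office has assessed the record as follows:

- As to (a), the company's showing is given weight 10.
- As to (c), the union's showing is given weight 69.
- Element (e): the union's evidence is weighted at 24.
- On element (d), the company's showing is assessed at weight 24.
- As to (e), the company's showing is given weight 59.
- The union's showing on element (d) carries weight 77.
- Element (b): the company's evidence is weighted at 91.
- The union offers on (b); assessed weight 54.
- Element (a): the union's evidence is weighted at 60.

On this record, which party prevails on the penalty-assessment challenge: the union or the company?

— Issue I —
At Stage I.1 the union must meet a preponderance (weight is at least 50): on (a) the weight is 60 less the opposing 10 gives net 50, ≥ 50, so (a) meets the standard.
  The union carries Stage I.1; the company now bears the burden.
At Stage I.2 the company must meet a preponderance (weight is at least 50): on (b) the weight is 91 less the opposing 54 gives net 37, < 50, so (b) does not meet the standard.
  Stage I.2 not carried; the company fails its burden.
The analysis ends at Stage I.2; the union prevails on this issue.
— Issue II —
At Stage II.1 the union must meet a more-likely-than-not showing (weight is at least 53): on (c) the weight is 69, which does reach 53, so (c) meets the standard; on (d) the weight is 77 less the opposing 24 gives net 53, which does reach 53, so (d) meets the standard.
  All elements met. The burden passes to the company.
At Stage II.2 the company must meet a more-likely-than-not showing (weight is at least 53): on (e) the weight is 59 less the opposing 24 gives net 35, which does not reach 53, so (e) does not meet the standard.
  The company does not carry Stage II.2.
So the union prevails on this issue.
Per-issue: Issue I → union; Issue II → union. The union must prevail on every issue; overall, the union prevails.

union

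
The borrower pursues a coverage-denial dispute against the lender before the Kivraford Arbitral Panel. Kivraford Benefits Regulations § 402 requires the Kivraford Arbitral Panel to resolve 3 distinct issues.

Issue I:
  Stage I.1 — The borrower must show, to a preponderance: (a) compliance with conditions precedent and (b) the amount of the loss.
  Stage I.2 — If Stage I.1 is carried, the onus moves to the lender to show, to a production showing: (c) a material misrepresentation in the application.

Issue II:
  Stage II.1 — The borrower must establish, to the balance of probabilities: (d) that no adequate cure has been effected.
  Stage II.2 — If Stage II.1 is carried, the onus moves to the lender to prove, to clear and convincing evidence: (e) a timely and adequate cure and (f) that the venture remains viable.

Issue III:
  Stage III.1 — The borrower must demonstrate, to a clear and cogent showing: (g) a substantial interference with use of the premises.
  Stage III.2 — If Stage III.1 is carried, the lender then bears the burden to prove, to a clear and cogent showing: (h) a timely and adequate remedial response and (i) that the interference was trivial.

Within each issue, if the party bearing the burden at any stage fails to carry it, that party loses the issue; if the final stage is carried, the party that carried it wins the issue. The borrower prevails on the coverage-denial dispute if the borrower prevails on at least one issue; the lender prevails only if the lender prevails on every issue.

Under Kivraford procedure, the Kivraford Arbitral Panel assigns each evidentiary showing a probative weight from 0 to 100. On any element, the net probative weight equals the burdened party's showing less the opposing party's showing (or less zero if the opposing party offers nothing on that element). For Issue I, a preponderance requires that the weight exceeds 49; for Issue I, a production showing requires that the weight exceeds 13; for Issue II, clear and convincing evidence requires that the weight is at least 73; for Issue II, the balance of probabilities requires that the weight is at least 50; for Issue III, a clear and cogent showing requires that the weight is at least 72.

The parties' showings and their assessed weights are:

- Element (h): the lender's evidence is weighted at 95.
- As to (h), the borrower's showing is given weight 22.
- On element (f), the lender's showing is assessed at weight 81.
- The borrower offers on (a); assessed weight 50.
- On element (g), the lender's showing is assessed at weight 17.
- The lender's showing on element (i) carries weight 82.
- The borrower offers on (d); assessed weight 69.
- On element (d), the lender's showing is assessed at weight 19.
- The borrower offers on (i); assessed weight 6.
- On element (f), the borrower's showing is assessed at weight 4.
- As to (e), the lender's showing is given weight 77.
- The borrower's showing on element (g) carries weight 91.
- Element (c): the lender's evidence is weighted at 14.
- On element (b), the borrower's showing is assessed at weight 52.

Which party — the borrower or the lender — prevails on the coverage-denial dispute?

lender

— Issue I —
At Stage I.1 the borrower must meet a preponderance (weight exceeds 49): on (a) the weight is 50, > 49, so (a) meets the standard; on (b) the weight is 52, which does exceed 49, so (b) meets the standard.
  Stage I.1 is satisfied; the onus moves to the lender.
At Stage I.2 the lender must meet a production showing (weight exceeds 13): on (c) the weight is 14, which does exceed 13, so (c) meets the standard.
  The lender carries the last stage.
With every stage satisfied, the lender prevails on this issue.
— Issue II —
Stage II.1 — burden on borrower; standard: the balance of probabilities (weight is at least 50).
    (d): 69 − 19 = 50 ≥ 50 [met]
  The borrower carries Stage II.1; the lender now bears the burden.
Stage II.2 — burden on lender; standard: clear and convincing evidence (weight is at least 73).
    (e): 77 ≥ 73 [met]
    (f): 81 − 4 = 77 ≥ 73 [met]
  The lender carries the last stage.
With every stage satisfied, the lender prevails on this issue.
— Issue III —
At Stage III.1 the borrower must meet a clear and cogent showing (weight is at least 72): on (g) the weight is 91 less the opposing 17 gives net 74, which does reach 72, so (g) meets the standard.
  Stage III.1 is satisfied; the onus moves to the lender.
At Stage III.2 the lender must meet a clear and cogent showing (weight is at least 72): on (h) the weight is 95 less the opposing 22 gives net 73, which does reach 72, so (h) meets the standard; on (i) the weight is 82 less the opposing 6 gives net 76, ≥ 72, so (i) meets the standard.
  The lender carries the last stage.
Every stage carried; the lender prevails on this issue.
Per-issue: Issue I → lender; Issue II → lender; Issue III → lender. The borrower must prevail on at least one issue; overall, the lender prevails.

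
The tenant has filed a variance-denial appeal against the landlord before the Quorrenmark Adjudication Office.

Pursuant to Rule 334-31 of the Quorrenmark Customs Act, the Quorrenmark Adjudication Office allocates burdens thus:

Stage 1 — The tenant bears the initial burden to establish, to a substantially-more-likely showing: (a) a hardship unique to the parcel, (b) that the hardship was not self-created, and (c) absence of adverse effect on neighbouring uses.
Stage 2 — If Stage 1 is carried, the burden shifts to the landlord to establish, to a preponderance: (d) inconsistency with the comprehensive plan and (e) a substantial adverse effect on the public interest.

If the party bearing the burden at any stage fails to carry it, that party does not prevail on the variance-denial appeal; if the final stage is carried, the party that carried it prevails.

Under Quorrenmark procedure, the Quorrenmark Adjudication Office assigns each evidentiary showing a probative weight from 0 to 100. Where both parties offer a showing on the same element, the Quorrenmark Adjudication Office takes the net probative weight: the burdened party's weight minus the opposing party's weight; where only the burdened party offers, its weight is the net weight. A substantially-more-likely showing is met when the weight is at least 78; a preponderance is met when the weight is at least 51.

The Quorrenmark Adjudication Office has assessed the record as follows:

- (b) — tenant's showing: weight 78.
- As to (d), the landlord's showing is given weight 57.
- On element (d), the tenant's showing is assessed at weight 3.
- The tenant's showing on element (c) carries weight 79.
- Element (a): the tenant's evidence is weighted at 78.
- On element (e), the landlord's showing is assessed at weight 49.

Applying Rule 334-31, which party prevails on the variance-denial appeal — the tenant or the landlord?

tenant

At Stage 1 the tenant must meet a substantially-more-likely showing (weight is at least 78): on (a) the weight is 78, ≥ 78, so (a) meets the standard; on (b) the weight is 78, which does reach 78, so (b) meets the standard; on (c) the weight is 79, ≥ 78, so (c) meets the standard.
  Stage 1 carried; the burden shifts to the landlord.
At Stage 2 the landlord must meet a preponderance (weight is at least 51): on (d) the weight is 57 less the opposing 3 gives net 54, which does reach 51, so (d) meets the standard; on (e) the weight is 49, which does not reach 51, so (e) does not meet the standard.
  The landlord does not carry Stage 2.
So the tenant prevails.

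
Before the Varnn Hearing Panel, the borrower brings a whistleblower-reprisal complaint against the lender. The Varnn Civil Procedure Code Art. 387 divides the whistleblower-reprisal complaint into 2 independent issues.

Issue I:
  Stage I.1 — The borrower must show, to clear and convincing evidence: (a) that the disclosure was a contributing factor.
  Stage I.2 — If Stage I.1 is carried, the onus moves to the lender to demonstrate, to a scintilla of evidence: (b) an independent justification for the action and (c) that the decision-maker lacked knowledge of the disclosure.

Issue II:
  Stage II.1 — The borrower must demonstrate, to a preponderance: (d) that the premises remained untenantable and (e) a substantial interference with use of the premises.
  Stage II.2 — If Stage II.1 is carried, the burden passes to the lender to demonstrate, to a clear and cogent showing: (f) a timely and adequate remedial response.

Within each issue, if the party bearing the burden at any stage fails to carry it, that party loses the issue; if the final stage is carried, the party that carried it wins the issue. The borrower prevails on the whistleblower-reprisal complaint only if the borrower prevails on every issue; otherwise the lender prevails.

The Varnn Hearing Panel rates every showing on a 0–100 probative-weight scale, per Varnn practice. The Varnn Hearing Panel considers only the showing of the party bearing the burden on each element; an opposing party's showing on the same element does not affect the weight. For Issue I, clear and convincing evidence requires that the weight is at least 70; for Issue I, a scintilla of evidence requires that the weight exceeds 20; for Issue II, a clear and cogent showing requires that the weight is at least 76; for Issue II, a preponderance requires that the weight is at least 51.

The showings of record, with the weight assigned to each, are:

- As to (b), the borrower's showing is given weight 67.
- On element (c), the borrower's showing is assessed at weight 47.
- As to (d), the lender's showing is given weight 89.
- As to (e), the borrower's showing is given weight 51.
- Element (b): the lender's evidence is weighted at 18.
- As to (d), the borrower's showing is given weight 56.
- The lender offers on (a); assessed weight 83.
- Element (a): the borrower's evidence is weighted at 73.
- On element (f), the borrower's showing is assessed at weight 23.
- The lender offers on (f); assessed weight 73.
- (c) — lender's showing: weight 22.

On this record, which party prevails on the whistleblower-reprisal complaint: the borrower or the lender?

borrower

— Issue I —
Stage I.1 — burden on borrower; standard: clear and convincing evidence (weight is at least 70).
    (a): 73 (lender's 83 disregarded) ≥ 70 [met]
  Stage I.1 is satisfied; the onus moves to the lender.
Stage I.2 — burden on lender; standard: a scintilla of evidence (weight exceeds 20).
    (b): 18 (borrower's 67 disregarded) ≤ 20 [not met]
    (c): 22 (borrower's 47 disregarded) > 20 [met]
  The lender does not carry Stage I.2.
So the borrower prevails on this issue.
— Issue II —
Stage II.1 — burden on borrower; standard: a preponderance (weight is at least 51).
    (d): 56 (lender's 89 disregarded) ≥ 51 [met]
    (e): 51 ≥ 51 [met]
  Stage II.1 is satisfied; the onus moves to the lender.
Stage II.2 — burden on lender; standard: a clear and cogent showing (weight is at least 76).
    (f): 73 (borrower's 23 disregarded) < 76 [not met]
  The lender does not carry Stage II.2.
The borrower prevails on this issue.
Per-issue: Issue I → borrower; Issue II → borrower. The borrower must prevail on every issue; overall, the borrower prevails.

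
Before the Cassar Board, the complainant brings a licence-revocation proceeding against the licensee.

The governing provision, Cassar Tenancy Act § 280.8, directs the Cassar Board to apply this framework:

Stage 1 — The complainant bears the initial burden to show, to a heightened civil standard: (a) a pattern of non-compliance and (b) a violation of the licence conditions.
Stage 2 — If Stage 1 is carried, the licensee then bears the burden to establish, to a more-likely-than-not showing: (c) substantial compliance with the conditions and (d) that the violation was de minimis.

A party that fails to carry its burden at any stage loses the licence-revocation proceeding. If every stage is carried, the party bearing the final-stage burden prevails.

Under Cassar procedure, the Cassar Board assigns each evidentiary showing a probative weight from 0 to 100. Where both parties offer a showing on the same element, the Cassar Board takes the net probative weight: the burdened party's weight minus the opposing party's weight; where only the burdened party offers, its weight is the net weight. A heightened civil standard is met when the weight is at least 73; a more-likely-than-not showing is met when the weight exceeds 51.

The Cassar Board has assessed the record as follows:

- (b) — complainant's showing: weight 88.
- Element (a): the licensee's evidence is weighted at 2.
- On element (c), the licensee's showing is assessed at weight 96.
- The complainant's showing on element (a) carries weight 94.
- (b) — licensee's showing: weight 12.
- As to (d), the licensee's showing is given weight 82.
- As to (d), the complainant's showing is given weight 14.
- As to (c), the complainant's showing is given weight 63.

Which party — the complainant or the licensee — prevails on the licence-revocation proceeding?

Stage 1 (complainant, a heightened civil standard, weight is at least 73): (a) net 94−2=92 ≥ 73 — meets; (b) net 88−12=76 ≥ 73 — meets.
  Stage 1 carried; the burden shifts to the licensee.
Stage 2 (licensee, a more-likely-than-not showing, weight exceeds 51): (c) net 96−63=33 ≤ 51 — fails; (d) net 82−14=68 > 51 — meets.
  Not every element is met, so the licensee fails to carry Stage 2.
So the complainant prevails.

complainant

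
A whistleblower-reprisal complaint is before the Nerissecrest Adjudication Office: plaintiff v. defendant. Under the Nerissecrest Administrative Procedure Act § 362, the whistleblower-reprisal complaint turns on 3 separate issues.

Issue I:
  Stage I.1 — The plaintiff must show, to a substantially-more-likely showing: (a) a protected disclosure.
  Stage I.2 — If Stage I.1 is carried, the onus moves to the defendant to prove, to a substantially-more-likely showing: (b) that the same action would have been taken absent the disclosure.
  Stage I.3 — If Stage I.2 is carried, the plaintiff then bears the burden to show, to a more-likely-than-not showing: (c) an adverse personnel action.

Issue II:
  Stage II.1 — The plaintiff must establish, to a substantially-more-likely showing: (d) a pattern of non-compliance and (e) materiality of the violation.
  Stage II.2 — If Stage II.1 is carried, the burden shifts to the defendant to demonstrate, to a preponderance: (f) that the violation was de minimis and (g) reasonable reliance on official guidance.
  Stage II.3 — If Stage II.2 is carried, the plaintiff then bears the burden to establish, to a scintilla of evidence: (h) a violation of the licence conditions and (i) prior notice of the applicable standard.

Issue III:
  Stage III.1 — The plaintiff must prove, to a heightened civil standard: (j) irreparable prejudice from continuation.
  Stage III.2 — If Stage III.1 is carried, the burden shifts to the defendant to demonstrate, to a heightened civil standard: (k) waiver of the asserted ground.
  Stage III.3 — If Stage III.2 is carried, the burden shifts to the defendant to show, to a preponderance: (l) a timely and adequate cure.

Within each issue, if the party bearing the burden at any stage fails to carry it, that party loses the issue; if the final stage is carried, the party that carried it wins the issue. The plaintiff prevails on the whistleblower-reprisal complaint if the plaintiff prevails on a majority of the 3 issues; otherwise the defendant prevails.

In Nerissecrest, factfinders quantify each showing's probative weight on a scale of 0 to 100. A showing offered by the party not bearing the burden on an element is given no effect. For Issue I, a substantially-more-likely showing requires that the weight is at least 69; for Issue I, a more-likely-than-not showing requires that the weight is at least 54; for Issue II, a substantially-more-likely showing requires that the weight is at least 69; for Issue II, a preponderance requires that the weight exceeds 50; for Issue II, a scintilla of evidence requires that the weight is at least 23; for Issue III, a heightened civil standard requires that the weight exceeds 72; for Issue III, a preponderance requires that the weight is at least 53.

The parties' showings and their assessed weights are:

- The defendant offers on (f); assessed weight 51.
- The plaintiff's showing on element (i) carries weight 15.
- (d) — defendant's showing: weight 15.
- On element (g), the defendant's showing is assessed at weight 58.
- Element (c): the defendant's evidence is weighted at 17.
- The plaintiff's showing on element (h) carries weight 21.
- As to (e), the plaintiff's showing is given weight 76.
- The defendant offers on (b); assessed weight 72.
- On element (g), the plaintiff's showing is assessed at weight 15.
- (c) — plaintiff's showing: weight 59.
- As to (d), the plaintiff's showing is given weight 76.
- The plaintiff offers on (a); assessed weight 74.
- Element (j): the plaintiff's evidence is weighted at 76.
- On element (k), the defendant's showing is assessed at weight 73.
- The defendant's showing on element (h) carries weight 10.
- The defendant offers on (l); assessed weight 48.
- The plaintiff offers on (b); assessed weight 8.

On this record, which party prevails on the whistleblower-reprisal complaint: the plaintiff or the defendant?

plaintiff

— Issue I —
At Stage I.1 the plaintiff must meet a substantially-more-likely showing (weight is at least 69): on (a) the weight is 74, which does reach 69, so (a) meets the standard.
  The plaintiff carries Stage I.1; the defendant now bears the burden.
At Stage I.2 the defendant must meet a substantially-more-likely showing (weight is at least 69): on (b) the weight is 72 (the plaintiff's 8 is given no effect), which does reach 69, so (b) meets the standard.
  The defendant carries Stage I.2; the plaintiff now bears the burden.
At Stage I.3 the plaintiff must meet a more-likely-than-not showing (weight is at least 54): on (c) the weight is 59 (the defendant's 17 is given no effect), ≥ 54, so (c) meets the standard.
  Stage I.3 carried; the final stage is satisfied.
Every stage carried; the plaintiff prevails on this issue.
— Issue II —
At Stage II.1 the plaintiff must meet a substantially-more-likely showing (weight is at least 69): on (d) the weight is 76 (the defendant's 15 is given no effect), ≥ 69, so (d) meets the standard; on (e) the weight is 76, ≥ 69, so (e) meets the standard.
  Stage II.1 carried; the burden shifts to the defendant.
At Stage II.2 the defendant must meet a preponderance (weight exceeds 50): on (f) the weight is 51, > 50, so (f) meets the standard; on (g) the weight is 58 (the plaintiff's 15 is given no effect), which does exceed 50, so (g) meets the standard.
  The defendant carries Stage II.2; the plaintiff now bears the burden.
At Stage II.3 the plaintiff must meet a scintilla of evidence (weight is at least 23): on (h) the weight is 21 (the defendant's 10 is given no effect), which does not reach 23, so (h) does not meet the standard; on (i) the weight is 15, which does not reach 23, so (i) does not meet the standard.
  The plaintiff does not carry Stage II.3.
The analysis ends at Stage II.3; the defendant prevails on this issue.
— Issue III —
Stage III.1 (plaintiff, a heightened civil standard, weight exceeds 72): (j) 76 > 72 — meets.
  Stage III.1 carried; the burden shifts to the defendant.
Stage III.2 (defendant, a heightened civil standard, weight exceeds 72): (k) 73 > 72 — meets.
  Stage III.2 is satisfied; the defendant continues to bear the burden.
Stage III.3 (defendant, a preponderance, weight is at least 53): (l) 48 < 53 — fails.
  The defendant does not carry Stage III.3.
The analysis ends at Stage III.3; the plaintiff prevails on this issue.
Per-issue: Issue I → plaintiff; Issue II → defendant; Issue III → plaintiff. The plaintiff must prevail on a majority of issues; overall, the plaintiff prevails.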